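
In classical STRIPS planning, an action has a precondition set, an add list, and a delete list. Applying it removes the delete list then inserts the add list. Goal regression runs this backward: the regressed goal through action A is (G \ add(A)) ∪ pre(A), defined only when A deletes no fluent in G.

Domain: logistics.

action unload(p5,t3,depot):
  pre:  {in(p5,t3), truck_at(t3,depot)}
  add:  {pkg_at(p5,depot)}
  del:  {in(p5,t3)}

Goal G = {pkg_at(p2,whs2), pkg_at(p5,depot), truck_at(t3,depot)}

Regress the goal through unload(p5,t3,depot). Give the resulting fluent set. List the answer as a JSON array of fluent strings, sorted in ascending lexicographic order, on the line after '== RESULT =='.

Regress:
  G ∩ del = {}  (empty — regression defined)
  G \ add = {pkg_at(p2,whs2), pkg_at(p5,depot), truck_at(t3,depot)} \ {pkg_at(p5,depot)} = {pkg_at(p2,whs2), truck_at(t3,depot)}
  ∪ pre   = {pkg_at(p2,whs2), truck_at(t3,depot)} ∪ {in(p5,t3), truck_at(t3,depot)}
          = {in(p5,t3), pkg_at(p2,whs2), truck_at(t3,depot)}

== RESULT ==
["in(p5,t3)", "pkg_at(p2,whs2)", "truck_at(t3,depot)"]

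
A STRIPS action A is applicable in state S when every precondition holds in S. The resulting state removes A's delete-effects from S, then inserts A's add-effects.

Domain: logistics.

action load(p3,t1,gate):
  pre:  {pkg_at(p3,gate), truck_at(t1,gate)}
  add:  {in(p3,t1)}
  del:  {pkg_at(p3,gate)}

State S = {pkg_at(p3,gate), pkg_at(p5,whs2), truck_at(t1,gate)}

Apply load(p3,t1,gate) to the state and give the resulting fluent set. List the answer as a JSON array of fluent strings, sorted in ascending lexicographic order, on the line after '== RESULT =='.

Progress:
  pre ⊆ S: {pkg_at(p3,gate), truck_at(t1,gate)} ⊆ S  — applicable
  S \ del = {pkg_at(p5,whs2), truck_at(t1,gate)}
  ∪ add   = {in(p3,t1), pkg_at(p5,whs2), truck_at(t1,gate)}

== RESULT ==
["in(p3,t1)", "pkg_at(p5,whs2)", "truck_at(t1,gate)"]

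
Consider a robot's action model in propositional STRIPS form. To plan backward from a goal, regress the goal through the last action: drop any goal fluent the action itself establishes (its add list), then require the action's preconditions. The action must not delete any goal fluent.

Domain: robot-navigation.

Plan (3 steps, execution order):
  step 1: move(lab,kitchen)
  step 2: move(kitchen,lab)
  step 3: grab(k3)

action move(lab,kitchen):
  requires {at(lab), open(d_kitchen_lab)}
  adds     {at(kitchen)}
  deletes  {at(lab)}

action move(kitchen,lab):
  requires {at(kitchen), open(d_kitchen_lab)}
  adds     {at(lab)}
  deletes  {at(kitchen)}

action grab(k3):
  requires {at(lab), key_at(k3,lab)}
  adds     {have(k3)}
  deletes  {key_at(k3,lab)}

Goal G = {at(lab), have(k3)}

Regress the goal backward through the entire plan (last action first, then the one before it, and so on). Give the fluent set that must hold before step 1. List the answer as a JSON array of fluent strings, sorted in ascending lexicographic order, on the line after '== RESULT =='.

Work backward from the goal:
  through step 3 (grab(k3)): drop {have(k3)}, keep {at(lab)}, require {at(lab), key_at(k3,lab)}
    → {at(lab), key_at(k3,lab)}
  through step 2 (move(kitchen,lab)): drop {at(lab)}, keep {key_at(k3,lab)}, require {at(kitchen), open(d_kitchen_lab)}
    → {at(kitchen), key_at(k3,lab), open(d_kitchen_lab)}
  through step 1 (move(lab,kitchen)): drop {at(kitchen)}, keep {key_at(k3,lab), open(d_kitchen_lab)}, require {at(lab), open(d_kitchen_lab)}
    → {at(lab), key_at(k3,lab), open(d_kitchen_lab)}

== RESULT ==
["at(lab)", "key_at(k3,lab)", "open(d_kitchen_lab)"]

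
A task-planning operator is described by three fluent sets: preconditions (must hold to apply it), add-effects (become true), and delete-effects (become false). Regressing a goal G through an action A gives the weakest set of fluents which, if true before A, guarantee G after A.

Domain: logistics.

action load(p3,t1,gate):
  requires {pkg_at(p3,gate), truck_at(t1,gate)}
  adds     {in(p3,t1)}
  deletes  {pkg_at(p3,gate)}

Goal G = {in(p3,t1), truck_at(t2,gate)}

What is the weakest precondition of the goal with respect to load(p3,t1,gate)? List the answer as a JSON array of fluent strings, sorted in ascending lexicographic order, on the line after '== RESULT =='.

Regress:
  G ∩ del = {}  (empty — regression defined)
  G \ add = {in(p3,t1), truck_at(t2,gate)} \ {in(p3,t1)} = {truck_at(t2,gate)}
  ∪ pre   = {truck_at(t2,gate)} ∪ {pkg_at(p3,gate), truck_at(t1,gate)}
          = {pkg_at(p3,gate), truck_at(t1,gate), truck_at(t2,gate)}

== RESULT ==
["pkg_at(p3,gate)", "truck_at(t1,gate)", "truck_at(t2,gate)"]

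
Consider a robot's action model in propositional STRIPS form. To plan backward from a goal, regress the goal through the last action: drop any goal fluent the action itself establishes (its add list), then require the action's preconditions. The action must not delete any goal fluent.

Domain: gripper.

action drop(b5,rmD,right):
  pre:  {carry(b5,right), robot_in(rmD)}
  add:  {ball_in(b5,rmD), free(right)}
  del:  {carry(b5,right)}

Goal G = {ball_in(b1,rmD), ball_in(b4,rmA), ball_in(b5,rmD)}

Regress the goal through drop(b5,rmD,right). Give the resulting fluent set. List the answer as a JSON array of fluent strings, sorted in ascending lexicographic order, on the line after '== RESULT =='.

Compute (G \ add) ∪ pre:
  G ∩ del = {}  (empty — regression defined)
  G \ add = {ball_in(b1,rmD), ball_in(b4,rmA), ball_in(b5,rmD)} \ {ball_in(b5,rmD), free(right)} = {ball_in(b1,rmD), ball_in(b4,rmA)}
  ∪ pre   = {ball_in(b1,rmD), ball_in(b4,rmA)} ∪ {carry(b5,right), robot_in(rmD)}
          = {ball_in(b1,rmD), ball_in(b4,rmA), carry(b5,right), robot_in(rmD)}

== RESULT ==
["ball_in(b1,rmD)", "ball_in(b4,rmA)", "carry(b5,right)", "robot_in(rmD)"]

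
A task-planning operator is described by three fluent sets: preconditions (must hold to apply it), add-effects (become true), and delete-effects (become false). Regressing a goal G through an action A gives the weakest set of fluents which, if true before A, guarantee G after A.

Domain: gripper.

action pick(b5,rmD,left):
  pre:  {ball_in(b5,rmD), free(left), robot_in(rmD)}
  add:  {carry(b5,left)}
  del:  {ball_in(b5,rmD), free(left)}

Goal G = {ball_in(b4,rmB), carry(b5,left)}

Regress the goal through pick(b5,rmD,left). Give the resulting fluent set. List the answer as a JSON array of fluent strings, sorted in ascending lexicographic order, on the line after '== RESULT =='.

Regress:
  G ∩ del = {}  (empty — regression defined)
  G \ add = {ball_in(b4,rmB), carry(b5,left)} \ {carry(b5,left)} = {ball_in(b4,rmB)}
  ∪ pre   = {ball_in(b4,rmB)} ∪ {ball_in(b5,rmD), free(left), robot_in(rmD)}
          = {ball_in(b4,rmB), ball_in(b5,rmD), free(left), robot_in(rmD)}

== RESULT ==
["ball_in(b4,rmB)", "ball_in(b5,rmD)", "free(left)", "robot_in(rmD)"]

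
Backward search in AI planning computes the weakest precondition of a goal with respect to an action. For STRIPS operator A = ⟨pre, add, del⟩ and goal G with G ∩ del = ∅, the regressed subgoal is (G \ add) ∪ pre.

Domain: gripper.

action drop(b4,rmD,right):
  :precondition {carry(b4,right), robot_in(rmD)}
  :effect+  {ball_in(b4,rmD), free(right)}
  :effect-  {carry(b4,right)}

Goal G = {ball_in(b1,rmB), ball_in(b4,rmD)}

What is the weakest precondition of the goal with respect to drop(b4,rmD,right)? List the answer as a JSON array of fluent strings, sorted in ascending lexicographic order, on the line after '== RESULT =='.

Compute (G \ add) ∪ pre:
  G ∩ del = {}  (empty — regression defined)
  G \ add = {ball_in(b1,rmB), ball_in(b4,rmD)} \ {ball_in(b4,rmD), free(right)} = {ball_in(b1,rmB)}
  ∪ pre   = {ball_in(b1,rmB)} ∪ {carry(b4,right), robot_in(rmD)}
          = {ball_in(b1,rmB), carry(b4,right), robot_in(rmD)}

== RESULT ==
["ball_in(b1,rmB)", "carry(b4,right)", "robot_in(rmD)"]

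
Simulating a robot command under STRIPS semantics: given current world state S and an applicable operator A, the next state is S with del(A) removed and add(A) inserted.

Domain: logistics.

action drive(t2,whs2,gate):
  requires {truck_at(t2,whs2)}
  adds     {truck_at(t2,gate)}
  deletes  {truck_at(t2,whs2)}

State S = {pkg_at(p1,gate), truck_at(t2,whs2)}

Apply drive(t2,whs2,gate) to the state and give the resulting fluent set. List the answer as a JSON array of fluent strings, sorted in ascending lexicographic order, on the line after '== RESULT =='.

Progress:
  pre ⊆ S: {truck_at(t2,whs2)} ⊆ S  — applicable
  S \ del = {pkg_at(p1,gate)}
  ∪ add   = {pkg_at(p1,gate), truck_at(t2,gate)}

== RESULT ==
["pkg_at(p1,gate)", "truck_at(t2,gate)"]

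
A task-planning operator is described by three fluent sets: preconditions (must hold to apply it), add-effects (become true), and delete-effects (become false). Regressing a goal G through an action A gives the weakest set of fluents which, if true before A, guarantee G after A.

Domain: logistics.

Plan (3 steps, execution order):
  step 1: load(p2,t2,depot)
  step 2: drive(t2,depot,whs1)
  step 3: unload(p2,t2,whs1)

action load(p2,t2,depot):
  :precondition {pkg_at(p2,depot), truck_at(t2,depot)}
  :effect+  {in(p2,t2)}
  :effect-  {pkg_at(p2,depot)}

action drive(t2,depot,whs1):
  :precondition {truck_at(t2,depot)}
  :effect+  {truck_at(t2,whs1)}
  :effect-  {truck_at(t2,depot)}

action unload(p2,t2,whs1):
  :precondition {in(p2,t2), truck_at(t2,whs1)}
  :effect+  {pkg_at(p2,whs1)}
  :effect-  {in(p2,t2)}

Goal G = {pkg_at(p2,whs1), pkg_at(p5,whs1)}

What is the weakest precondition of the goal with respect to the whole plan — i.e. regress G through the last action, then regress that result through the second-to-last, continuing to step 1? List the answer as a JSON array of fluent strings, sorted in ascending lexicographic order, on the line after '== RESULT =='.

Regress step by step:
  through step 3 (unload(p2,t2,whs1)): drop {pkg_at(p2,whs1)}, keep {pkg_at(p5,whs1)}, require {in(p2,t2), truck_at(t2,whs1)}
    → {in(p2,t2), pkg_at(p5,whs1), truck_at(t2,whs1)}
  through step 2 (drive(t2,depot,whs1)): drop {truck_at(t2,whs1)}, keep {in(p2,t2), pkg_at(p5,whs1)}, require {truck_at(t2,depot)}
    → {in(p2,t2), pkg_at(p5,whs1), truck_at(t2,depot)}
  through step 1 (load(p2,t2,depot)): drop {in(p2,t2)}, keep {pkg_at(p5,whs1), truck_at(t2,depot)}, require {pkg_at(p2,depot), truck_at(t2,depot)}
    → {pkg_at(p2,depot), pkg_at(p5,whs1), truck_at(t2,depot)}

== RESULT ==
["pkg_at(p2,depot)", "pkg_at(p5,whs1)", "truck_at(t2,depot)"]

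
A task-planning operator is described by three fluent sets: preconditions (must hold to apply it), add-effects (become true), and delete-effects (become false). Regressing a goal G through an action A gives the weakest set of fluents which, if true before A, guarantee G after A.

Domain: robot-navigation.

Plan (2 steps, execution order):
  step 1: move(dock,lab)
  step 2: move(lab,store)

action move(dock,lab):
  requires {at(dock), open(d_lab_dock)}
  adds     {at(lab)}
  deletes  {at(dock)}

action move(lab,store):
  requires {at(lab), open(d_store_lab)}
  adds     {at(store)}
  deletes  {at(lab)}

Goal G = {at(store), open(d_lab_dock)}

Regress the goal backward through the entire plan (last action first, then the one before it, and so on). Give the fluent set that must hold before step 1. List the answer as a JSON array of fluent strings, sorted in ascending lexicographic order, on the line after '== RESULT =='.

Work backward from the goal:
  through step 2 (move(lab,store)): drop {at(store)}, keep {open(d_lab_dock)}, require {at(lab), open(d_store_lab)}
    → {at(lab), open(d_lab_dock), open(d_store_lab)}
  through step 1 (move(dock,lab)): drop {at(lab)}, keep {open(d_lab_dock), open(d_store_lab)}, require {at(dock), open(d_lab_dock)}
    → {at(dock), open(d_lab_dock), open(d_store_lab)}

== RESULT ==
["at(dock)", "open(d_lab_dock)", "open(d_store_lab)"]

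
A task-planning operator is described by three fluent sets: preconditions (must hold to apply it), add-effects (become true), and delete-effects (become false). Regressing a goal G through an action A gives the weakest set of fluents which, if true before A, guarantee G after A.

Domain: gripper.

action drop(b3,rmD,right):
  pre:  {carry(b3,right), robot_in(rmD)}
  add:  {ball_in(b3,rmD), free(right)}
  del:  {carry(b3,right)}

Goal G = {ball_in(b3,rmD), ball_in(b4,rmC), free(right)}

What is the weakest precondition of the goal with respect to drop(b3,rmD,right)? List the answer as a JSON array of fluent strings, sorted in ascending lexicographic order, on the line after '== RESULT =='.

Compute (G \ add) ∪ pre:
  G ∩ del = {}  (empty — regression defined)
  G \ add = {ball_in(b3,rmD), ball_in(b4,rmC), free(right)} \ {ball_in(b3,rmD), free(right)} = {ball_in(b4,rmC)}
  ∪ pre   = {ball_in(b4,rmC)} ∪ {carry(b3,right), robot_in(rmD)}
          = {ball_in(b4,rmC), carry(b3,right), robot_in(rmD)}

== RESULT ==
["ball_in(b4,rmC)", "carry(b3,right)", "robot_in(rmD)"]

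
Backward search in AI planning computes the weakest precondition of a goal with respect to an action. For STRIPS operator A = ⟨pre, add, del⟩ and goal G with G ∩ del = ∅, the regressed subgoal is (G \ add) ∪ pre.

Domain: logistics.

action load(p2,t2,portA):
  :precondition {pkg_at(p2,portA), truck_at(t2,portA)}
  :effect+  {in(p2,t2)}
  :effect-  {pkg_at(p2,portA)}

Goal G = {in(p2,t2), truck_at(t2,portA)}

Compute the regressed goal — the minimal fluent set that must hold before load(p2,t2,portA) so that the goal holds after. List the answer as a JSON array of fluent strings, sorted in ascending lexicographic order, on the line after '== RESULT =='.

Compute (G \ add) ∪ pre:
  G ∩ del = {}  (empty — regression defined)
  G \ add = {in(p2,t2), truck_at(t2,portA)} \ {in(p2,t2)} = {truck_at(t2,portA)}
  ∪ pre   = {truck_at(t2,portA)} ∪ {pkg_at(p2,portA), truck_at(t2,portA)}
          = {pkg_at(p2,portA), truck_at(t2,portA)}

== RESULT ==
["pkg_at(p2,portA)", "truck_at(t2,portA)"]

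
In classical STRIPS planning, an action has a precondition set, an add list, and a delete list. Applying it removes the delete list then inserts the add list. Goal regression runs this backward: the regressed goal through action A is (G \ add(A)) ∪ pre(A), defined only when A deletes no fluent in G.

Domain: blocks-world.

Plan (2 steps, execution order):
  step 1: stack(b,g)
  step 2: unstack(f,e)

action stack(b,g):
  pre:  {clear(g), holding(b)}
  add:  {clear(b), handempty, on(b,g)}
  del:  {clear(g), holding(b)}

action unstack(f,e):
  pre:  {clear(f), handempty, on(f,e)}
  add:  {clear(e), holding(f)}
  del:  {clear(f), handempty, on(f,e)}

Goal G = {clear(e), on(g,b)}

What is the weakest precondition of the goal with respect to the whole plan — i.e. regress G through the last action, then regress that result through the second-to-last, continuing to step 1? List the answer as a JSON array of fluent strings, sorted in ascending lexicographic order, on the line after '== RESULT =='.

Regress step by step:
  through step 2 (unstack(f,e)): drop {clear(e)}, keep {on(g,b)}, require {clear(f), handempty, on(f,e)}
    → {clear(f), handempty, on(f,e), on(g,b)}
  through step 1 (stack(b,g)): drop {handempty}, keep {clear(f), on(f,e), on(g,b)}, require {clear(g), holding(b)}
    → {clear(f), clear(g), holding(b), on(f,e), on(g,b)}

== RESULT ==
["clear(f)", "clear(g)", "holding(b)", "on(f,e)", "on(g,b)"]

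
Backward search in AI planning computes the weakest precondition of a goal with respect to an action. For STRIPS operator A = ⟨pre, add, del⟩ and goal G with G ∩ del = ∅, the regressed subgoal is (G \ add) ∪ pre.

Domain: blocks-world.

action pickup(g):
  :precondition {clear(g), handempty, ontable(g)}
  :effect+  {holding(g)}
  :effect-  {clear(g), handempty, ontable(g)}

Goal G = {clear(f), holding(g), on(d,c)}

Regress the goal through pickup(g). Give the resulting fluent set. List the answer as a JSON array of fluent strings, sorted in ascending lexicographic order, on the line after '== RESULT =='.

Regress:
  G ∩ del = {}  (empty — regression defined)
  G \ add = {clear(f), holding(g), on(d,c)} \ {holding(g)} = {clear(f), on(d,c)}
  ∪ pre   = {clear(f), on(d,c)} ∪ {clear(g), handempty, ontable(g)}
          = {clear(f), clear(g), handempty, on(d,c), ontable(g)}

== RESULT ==
["clear(f)", "clear(g)", "handempty", "on(d,c)", "ontable(g)"]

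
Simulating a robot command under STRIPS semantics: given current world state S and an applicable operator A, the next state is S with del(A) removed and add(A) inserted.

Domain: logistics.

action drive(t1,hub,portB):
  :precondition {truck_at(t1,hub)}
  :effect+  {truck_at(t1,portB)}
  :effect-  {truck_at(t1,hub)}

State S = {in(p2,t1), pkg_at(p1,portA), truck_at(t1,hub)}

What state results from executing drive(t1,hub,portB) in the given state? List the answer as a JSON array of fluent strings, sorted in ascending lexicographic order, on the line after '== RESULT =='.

Progress:
  pre ⊆ S: {truck_at(t1,hub)} ⊆ S  — applicable
  S \ del = {in(p2,t1), pkg_at(p1,portA)}
  ∪ add   = {in(p2,t1), pkg_at(p1,portA), truck_at(t1,portB)}

== RESULT ==
["in(p2,t1)", "pkg_at(p1,portA)", "truck_at(t1,portB)"]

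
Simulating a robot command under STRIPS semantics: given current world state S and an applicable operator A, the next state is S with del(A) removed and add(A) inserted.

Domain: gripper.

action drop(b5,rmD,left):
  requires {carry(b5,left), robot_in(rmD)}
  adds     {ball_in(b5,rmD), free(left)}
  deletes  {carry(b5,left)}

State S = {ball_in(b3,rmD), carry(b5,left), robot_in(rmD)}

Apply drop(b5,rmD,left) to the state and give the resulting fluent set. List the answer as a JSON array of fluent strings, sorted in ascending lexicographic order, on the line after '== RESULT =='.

Compute (S \ del) ∪ add:
  pre ⊆ S: {carry(b5,left), robot_in(rmD)} ⊆ S  — applicable
  S \ del = {ball_in(b3,rmD), robot_in(rmD)}
  ∪ add   = {ball_in(b3,rmD), ball_in(b5,rmD), free(left), robot_in(rmD)}

== RESULT ==
["ball_in(b3,rmD)", "ball_in(b5,rmD)", "free(left)", "robot_in(rmD)"]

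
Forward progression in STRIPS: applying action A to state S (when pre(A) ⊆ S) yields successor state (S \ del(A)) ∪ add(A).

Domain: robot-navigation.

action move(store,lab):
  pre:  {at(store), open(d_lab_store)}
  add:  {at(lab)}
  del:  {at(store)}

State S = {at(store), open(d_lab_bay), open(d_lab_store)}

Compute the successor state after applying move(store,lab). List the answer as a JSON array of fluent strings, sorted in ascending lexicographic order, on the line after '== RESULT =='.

Compute (S \ del) ∪ add:
  pre ⊆ S: {at(store), open(d_lab_store)} ⊆ S  — applicable
  S \ del = {open(d_lab_bay), open(d_lab_store)}
  ∪ add   = {at(lab), open(d_lab_bay), open(d_lab_store)}

== RESULT ==
["at(lab)", "open(d_lab_bay)", "open(d_lab_store)"]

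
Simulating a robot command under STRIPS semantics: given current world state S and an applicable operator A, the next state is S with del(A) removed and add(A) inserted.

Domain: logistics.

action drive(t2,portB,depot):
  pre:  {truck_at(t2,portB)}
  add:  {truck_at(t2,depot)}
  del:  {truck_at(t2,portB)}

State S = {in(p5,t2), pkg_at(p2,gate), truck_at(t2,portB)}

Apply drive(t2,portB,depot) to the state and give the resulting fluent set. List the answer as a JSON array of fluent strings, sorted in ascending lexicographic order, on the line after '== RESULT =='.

Compute (S \ del) ∪ add:
  pre ⊆ S: {truck_at(t2,portB)} ⊆ S  — applicable
  S \ del = {in(p5,t2), pkg_at(p2,gate)}
  ∪ add   = {in(p5,t2), pkg_at(p2,gate), truck_at(t2,depot)}

== RESULT ==
["in(p5,t2)", "pkg_at(p2,gate)", "truck_at(t2,depot)"]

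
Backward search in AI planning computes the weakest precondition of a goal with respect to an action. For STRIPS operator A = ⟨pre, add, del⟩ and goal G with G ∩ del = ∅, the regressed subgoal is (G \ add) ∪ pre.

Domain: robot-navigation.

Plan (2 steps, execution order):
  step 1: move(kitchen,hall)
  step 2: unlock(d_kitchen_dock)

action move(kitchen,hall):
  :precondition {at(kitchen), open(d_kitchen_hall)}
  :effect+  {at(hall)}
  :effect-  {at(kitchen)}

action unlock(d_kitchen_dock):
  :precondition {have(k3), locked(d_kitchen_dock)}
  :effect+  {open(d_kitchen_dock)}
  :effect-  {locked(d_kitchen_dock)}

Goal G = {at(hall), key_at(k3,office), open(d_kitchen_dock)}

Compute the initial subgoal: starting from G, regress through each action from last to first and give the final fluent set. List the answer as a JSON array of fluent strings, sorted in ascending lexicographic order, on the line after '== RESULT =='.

Work backward from the goal:
  through step 2 (unlock(d_kitchen_dock)): drop {open(d_kitchen_dock)}, keep {at(hall), key_at(k3,office)}, require {have(k3), locked(d_kitchen_dock)}
    → {at(hall), have(k3), key_at(k3,office), locked(d_kitchen_dock)}
  through step 1 (move(kitchen,hall)): drop {at(hall)}, keep {have(k3), key_at(k3,office), locked(d_kitchen_dock)}, require {at(kitchen), open(d_kitchen_hall)}
    → {at(kitchen), have(k3), key_at(k3,office), locked(d_kitchen_dock), open(d_kitchen_hall)}

== RESULT ==
["at(kitchen)", "have(k3)", "key_at(k3,office)", "locked(d_kitchen_dock)", "open(d_kitchen_hall)"]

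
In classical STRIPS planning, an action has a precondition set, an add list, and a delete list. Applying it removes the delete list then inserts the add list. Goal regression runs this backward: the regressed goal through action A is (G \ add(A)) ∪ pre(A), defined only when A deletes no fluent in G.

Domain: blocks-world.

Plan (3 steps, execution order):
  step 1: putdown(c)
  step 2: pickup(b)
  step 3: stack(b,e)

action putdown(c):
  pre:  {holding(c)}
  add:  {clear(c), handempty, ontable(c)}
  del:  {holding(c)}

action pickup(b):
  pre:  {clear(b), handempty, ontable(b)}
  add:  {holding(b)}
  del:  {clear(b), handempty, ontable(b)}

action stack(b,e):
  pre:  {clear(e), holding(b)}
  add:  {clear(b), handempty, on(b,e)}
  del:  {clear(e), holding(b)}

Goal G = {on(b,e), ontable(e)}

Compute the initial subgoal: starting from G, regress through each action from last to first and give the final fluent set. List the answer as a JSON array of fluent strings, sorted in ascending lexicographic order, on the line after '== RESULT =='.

Work backward from the goal:
  through step 3 (stack(b,e)): drop {on(b,e)}, keep {ontable(e)}, require {clear(e), holding(b)}
    → {clear(e), holding(b), ontable(e)}
  through step 2 (pickup(b)): drop {holding(b)}, keep {clear(e), ontable(e)}, require {clear(b), handempty, ontable(b)}
    → {clear(b), clear(e), handempty, ontable(b), ontable(e)}
  through step 1 (putdown(c)): drop {handempty}, keep {clear(b), clear(e), ontable(b), ontable(e)}, require {holding(c)}
    → {clear(b), clear(e), holding(c), ontable(b), ontable(e)}

== RESULT ==
["clear(b)", "clear(e)", "holding(c)", "ontable(b)", "ontable(e)"]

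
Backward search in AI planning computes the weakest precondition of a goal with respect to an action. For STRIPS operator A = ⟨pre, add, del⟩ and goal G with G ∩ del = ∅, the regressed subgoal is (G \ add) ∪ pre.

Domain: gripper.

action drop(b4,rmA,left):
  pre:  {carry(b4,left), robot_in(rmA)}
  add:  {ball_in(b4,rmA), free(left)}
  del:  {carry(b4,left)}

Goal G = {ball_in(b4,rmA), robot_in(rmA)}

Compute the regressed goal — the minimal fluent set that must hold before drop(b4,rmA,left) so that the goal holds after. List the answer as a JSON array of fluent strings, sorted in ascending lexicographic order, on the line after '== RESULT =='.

Compute (G \ add) ∪ pre:
  G ∩ del = {}  (empty — regression defined)
  G \ add = {ball_in(b4,rmA), robot_in(rmA)} \ {ball_in(b4,rmA), free(left)} = {robot_in(rmA)}
  ∪ pre   = {robot_in(rmA)} ∪ {carry(b4,left), robot_in(rmA)}
          = {carry(b4,left), robot_in(rmA)}

== RESULT ==
["carry(b4,left)", "robot_in(rmA)"]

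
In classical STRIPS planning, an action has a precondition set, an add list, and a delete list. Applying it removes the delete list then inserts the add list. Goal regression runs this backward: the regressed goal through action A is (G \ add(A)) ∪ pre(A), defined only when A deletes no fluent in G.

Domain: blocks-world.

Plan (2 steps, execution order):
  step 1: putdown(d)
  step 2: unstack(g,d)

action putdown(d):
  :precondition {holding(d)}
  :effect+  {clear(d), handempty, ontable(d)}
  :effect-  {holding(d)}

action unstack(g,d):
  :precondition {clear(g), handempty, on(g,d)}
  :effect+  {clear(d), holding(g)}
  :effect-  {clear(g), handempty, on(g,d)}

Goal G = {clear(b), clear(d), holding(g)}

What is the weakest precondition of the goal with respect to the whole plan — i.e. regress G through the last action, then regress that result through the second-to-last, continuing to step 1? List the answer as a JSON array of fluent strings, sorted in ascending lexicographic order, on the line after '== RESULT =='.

Work backward from the goal:
  through step 2 (unstack(g,d)): drop {clear(d), holding(g)}, keep {clear(b)}, require {clear(g), handempty, on(g,d)}
    → {clear(b), clear(g), handempty, on(g,d)}
  through step 1 (putdown(d)): drop {handempty}, keep {clear(b), clear(g), on(g,d)}, require {holding(d)}
    → {clear(b), clear(g), holding(d), on(g,d)}

== RESULT ==
["clear(b)", "clear(g)", "holding(d)", "on(g,d)"]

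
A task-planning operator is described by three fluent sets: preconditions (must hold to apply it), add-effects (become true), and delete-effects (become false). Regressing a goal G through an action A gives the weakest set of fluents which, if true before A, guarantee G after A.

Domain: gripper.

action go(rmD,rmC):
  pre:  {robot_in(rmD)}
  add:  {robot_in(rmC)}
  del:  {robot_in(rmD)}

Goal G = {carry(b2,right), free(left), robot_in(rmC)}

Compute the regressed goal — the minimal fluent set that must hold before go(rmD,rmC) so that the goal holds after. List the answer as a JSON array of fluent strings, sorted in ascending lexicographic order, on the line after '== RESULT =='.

Compute (G \ add) ∪ pre:
  G ∩ del = {}  (empty — regression defined)
  G \ add = {carry(b2,right), free(left), robot_in(rmC)} \ {robot_in(rmC)} = {carry(b2,right), free(left)}
  ∪ pre   = {carry(b2,right), free(left)} ∪ {robot_in(rmD)}
          = {carry(b2,right), free(left), robot_in(rmD)}

== RESULT ==
["carry(b2,right)", "free(left)", "robot_in(rmD)"]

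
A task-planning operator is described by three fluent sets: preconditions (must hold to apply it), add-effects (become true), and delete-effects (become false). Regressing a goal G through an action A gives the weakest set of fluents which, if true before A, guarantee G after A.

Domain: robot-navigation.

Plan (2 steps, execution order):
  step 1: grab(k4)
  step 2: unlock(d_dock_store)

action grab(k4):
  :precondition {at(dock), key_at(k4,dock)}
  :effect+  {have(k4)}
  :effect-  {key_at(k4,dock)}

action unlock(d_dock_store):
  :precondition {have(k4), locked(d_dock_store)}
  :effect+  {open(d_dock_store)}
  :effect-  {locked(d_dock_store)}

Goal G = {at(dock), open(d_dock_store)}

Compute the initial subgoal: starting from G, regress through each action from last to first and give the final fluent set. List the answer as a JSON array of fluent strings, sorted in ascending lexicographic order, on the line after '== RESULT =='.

Regress step by step:
  through step 2 (unlock(d_dock_store)): drop {open(d_dock_store)}, keep {at(dock)}, require {have(k4), locked(d_dock_store)}
    → {at(dock), have(k4), locked(d_dock_store)}
  through step 1 (grab(k4)): drop {have(k4)}, keep {at(dock), locked(d_dock_store)}, require {at(dock), key_at(k4,dock)}
    → {at(dock), key_at(k4,dock), locked(d_dock_store)}

== RESULT ==
["at(dock)", "key_at(k4,dock)", "locked(d_dock_store)"]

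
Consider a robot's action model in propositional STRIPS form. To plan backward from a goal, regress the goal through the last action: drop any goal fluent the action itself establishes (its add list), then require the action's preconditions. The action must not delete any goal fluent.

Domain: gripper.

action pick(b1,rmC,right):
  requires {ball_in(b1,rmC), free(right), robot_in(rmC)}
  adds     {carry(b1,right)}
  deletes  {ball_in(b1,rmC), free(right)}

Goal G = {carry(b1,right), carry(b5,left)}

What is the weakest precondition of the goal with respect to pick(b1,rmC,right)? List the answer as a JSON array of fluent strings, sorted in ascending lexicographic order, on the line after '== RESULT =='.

Regress:
  G ∩ del = {}  (empty — regression defined)
  G \ add = {carry(b1,right), carry(b5,left)} \ {carry(b1,right)} = {carry(b5,left)}
  ∪ pre   = {carry(b5,left)} ∪ {ball_in(b1,rmC), free(right), robot_in(rmC)}
          = {ball_in(b1,rmC), carry(b5,left), free(right), robot_in(rmC)}

== RESULT ==
["ball_in(b1,rmC)", "carry(b5,left)", "free(right)", "robot_in(rmC)"]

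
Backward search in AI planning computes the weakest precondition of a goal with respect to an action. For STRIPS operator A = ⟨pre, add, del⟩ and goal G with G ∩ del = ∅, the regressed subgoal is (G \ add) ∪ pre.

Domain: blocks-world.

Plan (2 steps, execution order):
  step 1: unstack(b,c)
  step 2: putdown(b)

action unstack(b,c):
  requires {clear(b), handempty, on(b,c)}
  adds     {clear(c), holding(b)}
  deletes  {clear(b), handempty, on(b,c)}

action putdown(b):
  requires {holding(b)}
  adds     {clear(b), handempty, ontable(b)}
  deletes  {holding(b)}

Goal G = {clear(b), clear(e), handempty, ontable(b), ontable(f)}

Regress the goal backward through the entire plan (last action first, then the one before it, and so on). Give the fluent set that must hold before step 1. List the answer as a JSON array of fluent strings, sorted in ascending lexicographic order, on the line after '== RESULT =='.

Work backward from the goal:
  through step 2 (putdown(b)): drop {clear(b), handempty, ontable(b)}, keep {clear(e), ontable(f)}, require {holding(b)}
    → {clear(e), holding(b), ontable(f)}
  through step 1 (unstack(b,c)): drop {holding(b)}, keep {clear(e), ontable(f)}, require {clear(b), handempty, on(b,c)}
    → {clear(b), clear(e), handempty, on(b,c), ontable(f)}

== RESULT ==
["clear(b)", "clear(e)", "handempty", "on(b,c)", "ontable(f)"]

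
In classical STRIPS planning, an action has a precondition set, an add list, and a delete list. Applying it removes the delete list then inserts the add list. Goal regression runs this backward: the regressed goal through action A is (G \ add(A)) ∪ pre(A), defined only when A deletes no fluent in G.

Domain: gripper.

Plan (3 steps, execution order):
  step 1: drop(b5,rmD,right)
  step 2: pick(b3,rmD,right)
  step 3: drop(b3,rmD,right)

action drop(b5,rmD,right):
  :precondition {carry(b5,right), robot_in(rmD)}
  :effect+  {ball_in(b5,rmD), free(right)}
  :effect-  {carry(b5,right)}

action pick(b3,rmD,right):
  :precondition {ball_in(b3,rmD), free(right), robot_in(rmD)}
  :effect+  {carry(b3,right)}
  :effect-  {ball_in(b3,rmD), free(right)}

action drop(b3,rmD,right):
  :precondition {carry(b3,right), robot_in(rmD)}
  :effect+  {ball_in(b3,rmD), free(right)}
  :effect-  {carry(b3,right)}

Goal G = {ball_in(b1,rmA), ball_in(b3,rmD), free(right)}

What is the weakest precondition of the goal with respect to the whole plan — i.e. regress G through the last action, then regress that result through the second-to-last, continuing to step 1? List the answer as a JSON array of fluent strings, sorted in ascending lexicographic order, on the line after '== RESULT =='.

Regress step by step:
  through step 3 (drop(b3,rmD,right)): drop {ball_in(b3,rmD), free(right)}, keep {ball_in(b1,rmA)}, require {carry(b3,right), robot_in(rmD)}
    → {ball_in(b1,rmA), carry(b3,right), robot_in(rmD)}
  through step 2 (pick(b3,rmD,right)): drop {carry(b3,right)}, keep {ball_in(b1,rmA), robot_in(rmD)}, require {ball_in(b3,rmD), free(right), robot_in(rmD)}
    → {ball_in(b1,rmA), ball_in(b3,rmD), free(right), robot_in(rmD)}
  through step 1 (drop(b5,rmD,right)): drop {free(right)}, keep {ball_in(b1,rmA), ball_in(b3,rmD), robot_in(rmD)}, require {carry(b5,right), robot_in(rmD)}
    → {ball_in(b1,rmA), ball_in(b3,rmD), carry(b5,right), robot_in(rmD)}

== RESULT ==
["ball_in(b1,rmA)", "ball_in(b3,rmD)", "carry(b5,right)", "robot_in(rmD)"]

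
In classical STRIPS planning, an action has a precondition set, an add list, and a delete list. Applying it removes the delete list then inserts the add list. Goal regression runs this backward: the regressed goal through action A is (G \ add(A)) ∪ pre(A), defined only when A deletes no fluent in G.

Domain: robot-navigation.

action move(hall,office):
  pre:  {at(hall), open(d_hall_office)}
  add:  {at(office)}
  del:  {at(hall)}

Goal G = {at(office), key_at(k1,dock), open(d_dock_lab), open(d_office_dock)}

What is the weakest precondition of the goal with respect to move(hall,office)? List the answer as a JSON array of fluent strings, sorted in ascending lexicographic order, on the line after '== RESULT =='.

Compute (G \ add) ∪ pre:
  G ∩ del = {}  (empty — regression defined)
  G \ add = {at(office), key_at(k1,dock), open(d_dock_lab), open(d_office_dock)} \ {at(office)} = {key_at(k1,dock), open(d_dock_lab), open(d_office_dock)}
  ∪ pre   = {key_at(k1,dock), open(d_dock_lab), open(d_office_dock)} ∪ {at(hall), open(d_hall_office)}
          = {at(hall), key_at(k1,dock), open(d_dock_lab), open(d_hall_office), open(d_office_dock)}

== RESULT ==
["at(hall)", "key_at(k1,dock)", "open(d_dock_lab)", "open(d_hall_office)", "open(d_office_dock)"]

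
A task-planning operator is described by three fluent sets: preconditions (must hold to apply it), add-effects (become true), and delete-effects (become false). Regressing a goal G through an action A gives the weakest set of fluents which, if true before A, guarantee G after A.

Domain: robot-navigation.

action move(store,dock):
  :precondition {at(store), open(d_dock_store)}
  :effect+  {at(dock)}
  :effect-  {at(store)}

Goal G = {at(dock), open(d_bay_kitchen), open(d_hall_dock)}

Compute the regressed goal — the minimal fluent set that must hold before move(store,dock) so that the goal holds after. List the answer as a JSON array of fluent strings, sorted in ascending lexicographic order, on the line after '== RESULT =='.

Regress:
  G ∩ del = {}  (empty — regression defined)
  G \ add = {at(dock), open(d_bay_kitchen), open(d_hall_dock)} \ {at(dock)} = {open(d_bay_kitchen), open(d_hall_dock)}
  ∪ pre   = {open(d_bay_kitchen), open(d_hall_dock)} ∪ {at(store), open(d_dock_store)}
          = {at(store), open(d_bay_kitchen), open(d_dock_store), open(d_hall_dock)}

== RESULT ==
["at(store)", "open(d_bay_kitchen)", "open(d_dock_store)", "open(d_hall_dock)"]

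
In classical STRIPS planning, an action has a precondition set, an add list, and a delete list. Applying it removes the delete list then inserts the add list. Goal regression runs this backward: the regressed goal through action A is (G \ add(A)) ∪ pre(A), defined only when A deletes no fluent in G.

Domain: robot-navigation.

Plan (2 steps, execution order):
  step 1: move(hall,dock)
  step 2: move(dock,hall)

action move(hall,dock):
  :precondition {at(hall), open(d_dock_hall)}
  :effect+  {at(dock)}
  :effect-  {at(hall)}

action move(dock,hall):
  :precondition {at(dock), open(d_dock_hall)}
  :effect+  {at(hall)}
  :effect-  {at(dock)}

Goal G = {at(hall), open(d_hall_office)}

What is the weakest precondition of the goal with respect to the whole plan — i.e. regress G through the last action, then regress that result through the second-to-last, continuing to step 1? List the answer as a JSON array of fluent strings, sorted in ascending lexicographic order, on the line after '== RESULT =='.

Work backward from the goal:
  through step 2 (move(dock,hall)): drop {at(hall)}, keep {open(d_hall_office)}, require {at(dock), open(d_dock_hall)}
    → {at(dock), open(d_dock_hall), open(d_hall_office)}
  through step 1 (move(hall,dock)): drop {at(dock)}, keep {open(d_dock_hall), open(d_hall_office)}, require {at(hall), open(d_dock_hall)}
    → {at(hall), open(d_dock_hall), open(d_hall_office)}

== RESULT ==
["at(hall)", "open(d_dock_hall)", "open(d_hall_office)"]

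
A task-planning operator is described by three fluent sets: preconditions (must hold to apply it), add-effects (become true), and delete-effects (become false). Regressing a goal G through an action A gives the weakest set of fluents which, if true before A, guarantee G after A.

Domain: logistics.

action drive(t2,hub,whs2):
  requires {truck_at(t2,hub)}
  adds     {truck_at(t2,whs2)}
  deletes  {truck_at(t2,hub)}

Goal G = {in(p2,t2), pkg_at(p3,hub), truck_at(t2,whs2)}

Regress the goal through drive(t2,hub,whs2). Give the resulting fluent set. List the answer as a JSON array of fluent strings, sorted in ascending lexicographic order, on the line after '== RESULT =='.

Compute (G \ add) ∪ pre:
  G ∩ del = {}  (empty — regression defined)
  G \ add = {in(p2,t2), pkg_at(p3,hub), truck_at(t2,whs2)} \ {truck_at(t2,whs2)} = {in(p2,t2), pkg_at(p3,hub)}
  ∪ pre   = {in(p2,t2), pkg_at(p3,hub)} ∪ {truck_at(t2,hub)}
          = {in(p2,t2), pkg_at(p3,hub), truck_at(t2,hub)}

== RESULT ==
["in(p2,t2)", "pkg_at(p3,hub)", "truck_at(t2,hub)"]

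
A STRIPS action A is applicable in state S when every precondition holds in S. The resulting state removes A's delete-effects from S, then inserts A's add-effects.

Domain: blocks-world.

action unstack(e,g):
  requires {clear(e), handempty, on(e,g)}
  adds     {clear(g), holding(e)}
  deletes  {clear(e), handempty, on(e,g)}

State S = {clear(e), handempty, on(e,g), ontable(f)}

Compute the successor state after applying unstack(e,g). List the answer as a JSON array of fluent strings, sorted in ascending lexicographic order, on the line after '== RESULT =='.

Progress:
  pre ⊆ S: {clear(e), handempty, on(e,g)} ⊆ S  — applicable
  S \ del = {ontable(f)}
  ∪ add   = {clear(g), holding(e), ontable(f)}

== RESULT ==
["clear(g)", "holding(e)", "ontable(f)"]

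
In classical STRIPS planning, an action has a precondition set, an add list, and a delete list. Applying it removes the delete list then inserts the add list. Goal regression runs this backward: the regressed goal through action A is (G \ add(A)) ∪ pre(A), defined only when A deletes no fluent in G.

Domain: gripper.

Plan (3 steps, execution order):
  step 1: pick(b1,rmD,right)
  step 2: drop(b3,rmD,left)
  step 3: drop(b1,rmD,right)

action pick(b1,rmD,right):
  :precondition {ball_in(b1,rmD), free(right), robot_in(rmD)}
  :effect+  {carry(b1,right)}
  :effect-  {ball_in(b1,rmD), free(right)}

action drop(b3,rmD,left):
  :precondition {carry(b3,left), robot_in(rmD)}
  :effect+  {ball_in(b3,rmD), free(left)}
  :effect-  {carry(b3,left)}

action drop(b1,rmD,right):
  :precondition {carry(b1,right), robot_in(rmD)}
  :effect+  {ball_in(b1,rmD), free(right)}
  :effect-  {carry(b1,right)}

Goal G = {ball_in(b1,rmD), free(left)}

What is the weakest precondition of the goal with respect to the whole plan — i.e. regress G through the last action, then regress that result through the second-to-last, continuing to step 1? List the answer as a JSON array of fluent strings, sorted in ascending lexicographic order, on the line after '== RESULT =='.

Regress step by step:
  through step 3 (drop(b1,rmD,right)): drop {ball_in(b1,rmD)}, keep {free(left)}, require {carry(b1,right), robot_in(rmD)}
    → {carry(b1,right), free(left), robot_in(rmD)}
  through step 2 (drop(b3,rmD,left)): drop {free(left)}, keep {carry(b1,right), robot_in(rmD)}, require {carry(b3,left), robot_in(rmD)}
    → {carry(b1,right), carry(b3,left), robot_in(rmD)}
  through step 1 (pick(b1,rmD,right)): drop {carry(b1,right)}, keep {carry(b3,left), robot_in(rmD)}, require {ball_in(b1,rmD), free(right), robot_in(rmD)}
    → {ball_in(b1,rmD), carry(b3,left), free(right), robot_in(rmD)}

== RESULT ==
["ball_in(b1,rmD)", "carry(b3,left)", "free(right)", "robot_in(rmD)"]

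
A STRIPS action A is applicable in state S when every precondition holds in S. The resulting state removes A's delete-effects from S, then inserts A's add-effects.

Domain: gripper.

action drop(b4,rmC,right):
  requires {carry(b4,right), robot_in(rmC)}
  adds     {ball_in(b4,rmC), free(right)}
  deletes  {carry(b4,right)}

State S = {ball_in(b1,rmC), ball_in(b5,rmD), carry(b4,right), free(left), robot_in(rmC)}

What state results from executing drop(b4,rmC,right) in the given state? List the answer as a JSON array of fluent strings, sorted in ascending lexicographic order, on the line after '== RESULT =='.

Compute (S \ del) ∪ add:
  pre ⊆ S: {carry(b4,right), robot_in(rmC)} ⊆ S  — applicable
  S \ del = {ball_in(b1,rmC), ball_in(b5,rmD), free(left), robot_in(rmC)}
  ∪ add   = {ball_in(b1,rmC), ball_in(b4,rmC), ball_in(b5,rmD), free(left), free(right), robot_in(rmC)}

== RESULT ==
["ball_in(b1,rmC)", "ball_in(b4,rmC)", "ball_in(b5,rmD)", "free(left)", "free(right)", "robot_in(rmC)"]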